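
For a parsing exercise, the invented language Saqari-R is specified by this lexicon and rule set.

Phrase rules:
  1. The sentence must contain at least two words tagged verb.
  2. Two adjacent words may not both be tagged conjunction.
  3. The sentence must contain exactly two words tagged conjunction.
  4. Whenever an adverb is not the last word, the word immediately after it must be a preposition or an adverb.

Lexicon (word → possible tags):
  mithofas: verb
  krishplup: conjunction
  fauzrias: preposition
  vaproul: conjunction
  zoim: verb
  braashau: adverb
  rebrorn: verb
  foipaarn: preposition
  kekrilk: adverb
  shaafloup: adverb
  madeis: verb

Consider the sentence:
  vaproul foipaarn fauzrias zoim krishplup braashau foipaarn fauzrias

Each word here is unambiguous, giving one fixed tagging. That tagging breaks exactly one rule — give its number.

1

Fixed tagging: conjunction preposition preposition verb conjunction adverb preposition preposition.
Checking each rule: R1 violated, R2 holds, R3 holds, R4 holds.
Only rule 1 fails.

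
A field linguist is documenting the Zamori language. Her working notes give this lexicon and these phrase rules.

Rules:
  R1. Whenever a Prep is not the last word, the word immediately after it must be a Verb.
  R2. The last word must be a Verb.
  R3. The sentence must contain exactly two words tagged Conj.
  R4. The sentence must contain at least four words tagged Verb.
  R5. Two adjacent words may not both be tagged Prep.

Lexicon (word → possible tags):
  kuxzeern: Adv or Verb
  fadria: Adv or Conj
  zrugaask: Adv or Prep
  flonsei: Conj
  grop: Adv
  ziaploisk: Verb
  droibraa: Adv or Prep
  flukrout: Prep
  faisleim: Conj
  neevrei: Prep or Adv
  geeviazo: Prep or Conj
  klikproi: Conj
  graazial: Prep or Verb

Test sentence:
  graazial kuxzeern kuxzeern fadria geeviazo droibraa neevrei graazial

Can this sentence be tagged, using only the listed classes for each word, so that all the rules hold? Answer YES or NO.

YES

Candidates per position — 1:graazial {Prep,Verb}; 2:kuxzeern {Adv,Verb}; 3:kuxzeern {Adv,Verb}; 4:fadria {Adv,Conj}; 5:geeviazo {Prep,Conj}; 6:droibraa {Adv,Prep}; 7:neevrei {Prep,Adv}; 8:graazial {Prep,Verb}.
One satisfying assignment: Verb Verb Verb Conj Conj Adv Prep Verb.
Verifying each rule — rule 1 holds; rule 2 holds; rule 3 holds; rule 4 holds; rule 5 holds.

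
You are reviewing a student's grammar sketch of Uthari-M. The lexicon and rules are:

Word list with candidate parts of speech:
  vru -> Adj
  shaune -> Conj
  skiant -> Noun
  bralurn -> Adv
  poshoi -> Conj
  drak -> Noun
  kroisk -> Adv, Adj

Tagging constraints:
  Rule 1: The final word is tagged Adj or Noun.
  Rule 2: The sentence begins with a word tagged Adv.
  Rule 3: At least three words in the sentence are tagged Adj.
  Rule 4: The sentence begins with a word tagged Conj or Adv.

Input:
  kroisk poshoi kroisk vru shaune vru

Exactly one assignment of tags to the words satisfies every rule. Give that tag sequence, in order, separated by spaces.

Adv Conj Adj Adj Conj Adj

Candidates per position — 1:kroisk {Adv,Adj}; 2:poshoi {Conj}; 3:kroisk {Adv,Adj}; 4:vru {Adj}; 5:shaune {Conj}; 6:vru {Adj}.
Word 1 cannot be Adj — rule 2 would then fail for every completion. It is Adv.
Word 3 cannot be Adv — rule 3 would then fail for every completion. It is Adj.
That leaves exactly one tagging: Adv Conj Adj Adj Conj Adj.
Check: rule 1 ✓; rule 2 ✓; rule 3 ✓; rule 4 ✓.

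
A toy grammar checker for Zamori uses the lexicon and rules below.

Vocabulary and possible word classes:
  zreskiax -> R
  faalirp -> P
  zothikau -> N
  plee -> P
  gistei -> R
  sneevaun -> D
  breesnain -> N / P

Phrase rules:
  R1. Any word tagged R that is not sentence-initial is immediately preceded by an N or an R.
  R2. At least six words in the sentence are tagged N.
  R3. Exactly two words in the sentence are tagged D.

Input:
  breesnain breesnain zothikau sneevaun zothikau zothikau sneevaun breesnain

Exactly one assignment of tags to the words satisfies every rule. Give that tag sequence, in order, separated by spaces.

Candidates per position — 1:breesnain {N,P}; 2:breesnain {N,P}; 3:zothikau {N}; 4:sneevaun {D}; 5:zothikau {N}; 6:zothikau {N}; 7:sneevaun {D}; 8:breesnain {N,P}.
Position 1: P is ruled out by rule 2; that leaves N.
Position 2: P is ruled out by rule 2; that leaves N.
Position 8: P is ruled out by rule 2; that leaves N.
The unique satisfying tagging is: N N N D N N D N.
Check: rule 1 holds; rule 2 holds; rule 3 holds.

N N N D N N D N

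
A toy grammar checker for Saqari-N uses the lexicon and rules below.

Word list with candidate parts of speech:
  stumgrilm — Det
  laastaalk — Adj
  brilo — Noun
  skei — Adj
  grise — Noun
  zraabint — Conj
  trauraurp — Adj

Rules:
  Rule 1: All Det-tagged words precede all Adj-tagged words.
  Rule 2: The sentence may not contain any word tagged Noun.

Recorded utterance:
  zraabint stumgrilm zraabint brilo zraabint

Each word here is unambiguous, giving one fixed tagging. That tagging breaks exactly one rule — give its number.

Fixed tagging: Conj Det Conj Noun Conj.
Applying the rules: R1 holds, R2 violated.
Only rule 2 fails.

2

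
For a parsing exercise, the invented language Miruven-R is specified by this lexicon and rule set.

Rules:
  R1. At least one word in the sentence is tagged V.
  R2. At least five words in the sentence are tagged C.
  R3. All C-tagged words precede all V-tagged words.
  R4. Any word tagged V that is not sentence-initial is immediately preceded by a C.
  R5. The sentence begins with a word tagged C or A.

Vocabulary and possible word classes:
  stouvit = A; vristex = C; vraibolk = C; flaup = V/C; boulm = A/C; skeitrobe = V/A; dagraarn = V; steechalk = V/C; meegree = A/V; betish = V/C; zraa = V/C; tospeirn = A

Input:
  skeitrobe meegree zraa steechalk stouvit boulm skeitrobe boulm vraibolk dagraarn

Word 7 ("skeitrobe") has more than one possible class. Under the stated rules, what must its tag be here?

Candidates per position — 1:skeitrobe {V,A}; 2:meegree {A,V}; 3:zraa {V,C}; 4:steechalk {V,C}; 5:stouvit {A}; 6:boulm {A,C}; 7:skeitrobe {V,A}; 8:boulm {A,C}; 9:vraibolk {C}; 10:dagraarn {V}.
If word 1 were V, no tagging could satisfy rule 3; so word 1 is A.
If word 2 were V, no tagging could satisfy rule 3; so word 2 is A.
If word 3 were V, no tagging could satisfy rule 2; so word 3 is C.
If word 4 were V, no tagging could satisfy rule 2; so word 4 is C.
If word 6 were A, no tagging could satisfy rule 2; so word 6 is C.
If word 7 were V, no tagging could satisfy rule 3; so word 7 is A.
If word 8 were A, no tagging could satisfy rule 2; so word 8 is C.
The only consistent sequence is: A A C C A C A C C V.
Rule-by-rule: rule 1 ✓; rule 2 ✓; rule 3 ✓; rule 4 ✓; rule 5 ✓.

A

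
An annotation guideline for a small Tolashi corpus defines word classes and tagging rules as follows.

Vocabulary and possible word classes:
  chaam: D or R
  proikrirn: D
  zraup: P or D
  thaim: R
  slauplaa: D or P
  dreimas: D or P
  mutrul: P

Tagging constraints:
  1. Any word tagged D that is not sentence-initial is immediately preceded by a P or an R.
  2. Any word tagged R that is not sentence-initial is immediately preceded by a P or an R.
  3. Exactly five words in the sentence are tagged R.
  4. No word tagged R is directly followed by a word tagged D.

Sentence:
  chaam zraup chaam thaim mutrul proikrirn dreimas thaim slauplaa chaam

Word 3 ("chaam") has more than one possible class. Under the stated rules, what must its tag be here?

Candidates per position — 1:chaam {D,R}; 2:zraup {P,D}; 3:chaam {D,R}; 4:thaim {R}; 5:mutrul {P}; 6:proikrirn {D}; 7:dreimas {D,P}; 8:thaim {R}; 9:slauplaa {D,P}; 10:chaam {D,R}.
Position 1: tagging it D would leave rule 3 unsatisfiable, so it must be R.
Position 2: tagging it D would leave rule 2 unsatisfiable, so it must be P.
Position 3: tagging it D would leave rule 2 unsatisfiable, so it must be R.
Position 7: tagging it D would leave rule 1 unsatisfiable, so it must be P.
Position 9: tagging it D would leave rule 4 unsatisfiable, so it must be P.
Position 10: tagging it D would leave rule 3 unsatisfiable, so it must be R.
That leaves exactly one tagging: R P R R P D P R P R.
Verifying each rule — rule 1 ✓; rule 2 ✓; rule 3 ✓; rule 4 ✓.

R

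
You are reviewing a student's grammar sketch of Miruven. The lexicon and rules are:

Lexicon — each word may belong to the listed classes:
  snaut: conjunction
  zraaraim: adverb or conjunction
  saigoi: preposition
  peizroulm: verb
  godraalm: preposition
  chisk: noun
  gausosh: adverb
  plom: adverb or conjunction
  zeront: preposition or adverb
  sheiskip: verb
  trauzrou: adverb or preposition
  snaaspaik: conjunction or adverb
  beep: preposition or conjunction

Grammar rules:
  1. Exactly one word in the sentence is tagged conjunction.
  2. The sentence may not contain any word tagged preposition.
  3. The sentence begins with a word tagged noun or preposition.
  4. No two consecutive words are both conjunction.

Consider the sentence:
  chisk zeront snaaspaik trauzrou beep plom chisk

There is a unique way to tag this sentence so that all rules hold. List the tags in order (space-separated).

noun adverb adverb adverb conjunction adverb noun

Candidates per position — 1:chisk {noun}; 2:zeront {preposition,adverb}; 3:snaaspaik {conjunction,adverb}; 4:trauzrou {adverb,preposition}; 5:beep {preposition,conjunction}; 6:plom {adverb,conjunction}; 7:chisk {noun}.
At position 2, choosing preposition makes rule 2 impossible to satisfy; hence adverb.
At position 4, choosing preposition makes rule 2 impossible to satisfy; hence adverb.
At position 5, choosing preposition makes rule 2 impossible to satisfy; hence conjunction.
At position 6, choosing conjunction makes rule 1 impossible to satisfy; hence adverb.
At position 3, choosing conjunction makes rule 1 impossible to satisfy; hence adverb.
The unique satisfying tagging is: noun adverb adverb adverb conjunction adverb noun.
Rule-by-rule: rule 1 ok; rule 2 ok; rule 3 ok; rule 4 ok.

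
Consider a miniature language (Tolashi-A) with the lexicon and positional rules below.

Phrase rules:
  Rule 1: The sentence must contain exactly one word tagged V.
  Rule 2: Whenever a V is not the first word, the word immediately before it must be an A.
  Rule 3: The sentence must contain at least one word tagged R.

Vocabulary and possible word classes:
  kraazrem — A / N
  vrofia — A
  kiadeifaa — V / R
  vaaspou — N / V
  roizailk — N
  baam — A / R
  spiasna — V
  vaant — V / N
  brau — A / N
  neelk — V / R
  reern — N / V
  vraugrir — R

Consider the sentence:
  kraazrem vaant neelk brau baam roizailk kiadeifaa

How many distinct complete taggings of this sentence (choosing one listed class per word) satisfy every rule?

Candidates per position — 1:kraazrem {A,N}; 2:vaant {V,N}; 3:neelk {V,R}; 4:brau {A,N}; 5:baam {A,R}; 6:roizailk {N}; 7:kiadeifaa {V,R}.
There are 64 candidate sequences in total.
The sequences that satisfy every rule: A V R A A N R; A V R A R N R; A V R N A N R; A V R N R N R.
Count = 4.

4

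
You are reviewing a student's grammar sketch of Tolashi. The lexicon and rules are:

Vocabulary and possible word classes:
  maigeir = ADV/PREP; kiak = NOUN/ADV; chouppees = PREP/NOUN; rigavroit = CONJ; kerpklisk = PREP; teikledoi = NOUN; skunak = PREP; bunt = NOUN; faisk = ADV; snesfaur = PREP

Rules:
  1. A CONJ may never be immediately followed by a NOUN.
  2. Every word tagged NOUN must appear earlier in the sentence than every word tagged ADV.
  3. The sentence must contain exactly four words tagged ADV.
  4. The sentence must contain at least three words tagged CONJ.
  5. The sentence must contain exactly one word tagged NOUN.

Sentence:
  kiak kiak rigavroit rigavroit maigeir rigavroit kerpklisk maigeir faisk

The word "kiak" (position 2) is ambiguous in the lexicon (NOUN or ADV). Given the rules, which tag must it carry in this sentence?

Candidates per position — 1:kiak {NOUN,ADV}; 2:kiak {NOUN,ADV}; 3:rigavroit {CONJ}; 4:rigavroit {CONJ}; 5:maigeir {ADV,PREP}; 6:rigavroit {CONJ}; 7:kerpklisk {PREP}; 8:maigeir {ADV,PREP}; 9:faisk {ADV}.
Position 2: the remaining choice is settled jointly with positions 1, 5, 8 — only ADV at position 2 is part of a tagging that satisfies every rule.
The unique satisfying tagging is: NOUN ADV CONJ CONJ ADV CONJ PREP ADV ADV.
Check: rule 1 satisfied; rule 2 satisfied; rule 3 satisfied; rule 4 satisfied; rule 5 satisfied.

ADV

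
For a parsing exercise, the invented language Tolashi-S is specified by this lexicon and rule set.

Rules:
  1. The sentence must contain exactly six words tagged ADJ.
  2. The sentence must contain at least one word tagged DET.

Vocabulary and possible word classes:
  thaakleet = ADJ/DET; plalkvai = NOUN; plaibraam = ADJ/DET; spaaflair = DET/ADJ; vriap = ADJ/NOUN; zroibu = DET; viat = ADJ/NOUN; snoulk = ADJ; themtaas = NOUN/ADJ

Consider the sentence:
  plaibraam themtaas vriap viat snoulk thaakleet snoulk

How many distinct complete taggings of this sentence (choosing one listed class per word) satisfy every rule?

Candidates per position — 1:plaibraam {ADJ,DET}; 2:themtaas {NOUN,ADJ}; 3:vriap {ADJ,NOUN}; 4:viat {ADJ,NOUN}; 5:snoulk {ADJ}; 6:thaakleet {ADJ,DET}; 7:snoulk {ADJ}.
There are 32 candidate sequences in total.
The sequences that satisfy every rule: ADJ ADJ ADJ ADJ ADJ DET ADJ; DET ADJ ADJ ADJ ADJ ADJ ADJ.
Count = 2.

2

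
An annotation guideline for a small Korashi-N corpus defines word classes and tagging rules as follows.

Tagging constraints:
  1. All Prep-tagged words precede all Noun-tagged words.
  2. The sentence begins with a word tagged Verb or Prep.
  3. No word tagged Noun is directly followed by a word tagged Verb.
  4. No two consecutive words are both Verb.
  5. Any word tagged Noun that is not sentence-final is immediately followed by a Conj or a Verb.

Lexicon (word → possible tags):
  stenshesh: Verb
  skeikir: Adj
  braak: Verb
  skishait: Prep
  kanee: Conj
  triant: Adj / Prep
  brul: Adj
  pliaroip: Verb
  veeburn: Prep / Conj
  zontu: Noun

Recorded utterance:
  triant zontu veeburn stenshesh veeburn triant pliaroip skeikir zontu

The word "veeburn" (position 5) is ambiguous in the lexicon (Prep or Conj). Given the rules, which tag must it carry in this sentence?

Conj

Candidates per position — 1:triant {Adj,Prep}; 2:zontu {Noun}; 3:veeburn {Prep,Conj}; 4:stenshesh {Verb}; 5:veeburn {Prep,Conj}; 6:triant {Adj,Prep}; 7:pliaroip {Verb}; 8:skeikir {Adj}; 9:zontu {Noun}.
If word 1 were Adj, no tagging could satisfy rule 2; so word 1 is Prep.
If word 3 were Prep, no tagging could satisfy rule 1; so word 3 is Conj.
If word 5 were Prep, no tagging could satisfy rule 1; so word 5 is Conj.
If word 6 were Prep, no tagging could satisfy rule 1; so word 6 is Adj.
That leaves exactly one tagging: Prep Noun Conj Verb Conj Adj Verb Adj Noun.
Rule-by-rule: rule 1 holds; rule 2 holds; rule 3 holds; rule 4 holds; rule 5 holds.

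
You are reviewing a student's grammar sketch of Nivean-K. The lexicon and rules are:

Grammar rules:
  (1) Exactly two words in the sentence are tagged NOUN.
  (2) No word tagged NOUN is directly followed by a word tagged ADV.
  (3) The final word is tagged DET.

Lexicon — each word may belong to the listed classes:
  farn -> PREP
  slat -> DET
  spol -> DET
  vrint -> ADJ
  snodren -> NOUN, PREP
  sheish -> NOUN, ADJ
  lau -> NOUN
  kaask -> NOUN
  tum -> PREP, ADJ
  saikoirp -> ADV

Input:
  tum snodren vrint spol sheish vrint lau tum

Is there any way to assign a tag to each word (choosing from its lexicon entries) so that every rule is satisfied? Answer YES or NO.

NO

Candidates per position — 1:tum {PREP,ADJ}; 2:snodren {NOUN,PREP}; 3:vrint {ADJ}; 4:spol {DET}; 5:sheish {NOUN,ADJ}; 6:vrint {ADJ}; 7:lau {NOUN}; 8:tum {PREP,ADJ}.
Rule 3 cannot be satisfied by any choice of tags from the lexicon.
So there is no consistent tagging.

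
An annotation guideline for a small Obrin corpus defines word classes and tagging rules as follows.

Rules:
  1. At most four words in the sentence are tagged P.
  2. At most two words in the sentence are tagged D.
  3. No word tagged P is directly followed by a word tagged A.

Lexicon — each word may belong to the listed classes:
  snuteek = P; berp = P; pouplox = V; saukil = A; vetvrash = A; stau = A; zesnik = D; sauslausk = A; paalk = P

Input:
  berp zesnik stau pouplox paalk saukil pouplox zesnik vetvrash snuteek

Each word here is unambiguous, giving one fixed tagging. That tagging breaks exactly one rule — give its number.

3

Fixed tagging: P D A V P A V D A P.
Checking each rule: R1 pass, R2 pass, R3 fail.
Only rule 3 fails.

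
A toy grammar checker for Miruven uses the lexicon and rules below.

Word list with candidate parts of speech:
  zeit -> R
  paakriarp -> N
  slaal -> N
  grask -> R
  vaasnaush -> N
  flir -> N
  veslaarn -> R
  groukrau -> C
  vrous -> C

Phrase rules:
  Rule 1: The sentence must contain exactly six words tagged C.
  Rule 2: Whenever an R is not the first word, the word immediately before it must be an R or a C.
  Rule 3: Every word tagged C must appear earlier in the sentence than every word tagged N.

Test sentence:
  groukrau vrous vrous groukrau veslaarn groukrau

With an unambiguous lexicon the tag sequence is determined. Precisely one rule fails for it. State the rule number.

Fixed tagging: C C C C R C.
Rule check: R1 ✗, R2 ✓, R3 ✓.
Only rule 1 fails.

1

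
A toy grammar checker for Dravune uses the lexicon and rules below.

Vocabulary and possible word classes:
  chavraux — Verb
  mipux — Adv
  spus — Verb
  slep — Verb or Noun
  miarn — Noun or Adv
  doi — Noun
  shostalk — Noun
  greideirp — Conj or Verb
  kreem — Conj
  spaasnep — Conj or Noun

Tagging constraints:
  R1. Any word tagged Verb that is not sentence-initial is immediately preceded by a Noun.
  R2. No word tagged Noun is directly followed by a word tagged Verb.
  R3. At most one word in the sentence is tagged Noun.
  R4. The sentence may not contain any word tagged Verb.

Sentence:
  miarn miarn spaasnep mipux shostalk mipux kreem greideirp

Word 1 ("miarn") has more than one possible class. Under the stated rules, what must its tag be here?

Adv

Candidates per position — 1:miarn {Noun,Adv}; 2:miarn {Noun,Adv}; 3:spaasnep {Conj,Noun}; 4:mipux {Adv}; 5:shostalk {Noun}; 6:mipux {Adv}; 7:kreem {Conj}; 8:greideirp {Conj,Verb}.
Position 1: tagging it Noun would leave rule 3 unsatisfiable, so it must be Adv.
Position 2: tagging it Noun would leave rule 3 unsatisfiable, so it must be Adv.
Position 3: tagging it Noun would leave rule 3 unsatisfiable, so it must be Conj.
Position 8: tagging it Verb would leave rule 1 unsatisfiable, so it must be Conj.
The only consistent sequence is: Adv Adv Conj Adv Noun Adv Conj Conj.
Checking: rule 1 ✓; rule 2 ✓; rule 3 ✓; rule 4 ✓.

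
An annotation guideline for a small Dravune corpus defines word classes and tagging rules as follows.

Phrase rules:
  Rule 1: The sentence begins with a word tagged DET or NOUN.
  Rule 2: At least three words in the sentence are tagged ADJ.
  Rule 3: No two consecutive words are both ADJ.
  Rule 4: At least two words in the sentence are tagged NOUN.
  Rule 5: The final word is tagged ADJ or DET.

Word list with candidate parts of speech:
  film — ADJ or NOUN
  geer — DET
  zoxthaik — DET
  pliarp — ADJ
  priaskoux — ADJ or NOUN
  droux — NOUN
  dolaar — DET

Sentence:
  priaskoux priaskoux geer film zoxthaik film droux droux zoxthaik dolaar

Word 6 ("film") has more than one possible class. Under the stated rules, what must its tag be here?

ADJ

Candidates per position — 1:priaskoux {ADJ,NOUN}; 2:priaskoux {ADJ,NOUN}; 3:geer {DET}; 4:film {ADJ,NOUN}; 5:zoxthaik {DET}; 6:film {ADJ,NOUN}; 7:droux {NOUN}; 8:droux {NOUN}; 9:zoxthaik {DET}; 10:dolaar {DET}.
Word 1 cannot be ADJ — rule 1 would then fail for every completion. It is NOUN.
Word 2 cannot be NOUN — rule 2 would then fail for every completion. It is ADJ.
Word 4 cannot be NOUN — rule 2 would then fail for every completion. It is ADJ.
Word 6 cannot be NOUN — rule 2 would then fail for every completion. It is ADJ.
That leaves exactly one tagging: NOUN ADJ DET ADJ DET ADJ NOUN NOUN DET DET.
Verifying each rule — rule 1 ✓; rule 2 ✓; rule 3 ✓; rule 4 ✓; rule 5 ✓.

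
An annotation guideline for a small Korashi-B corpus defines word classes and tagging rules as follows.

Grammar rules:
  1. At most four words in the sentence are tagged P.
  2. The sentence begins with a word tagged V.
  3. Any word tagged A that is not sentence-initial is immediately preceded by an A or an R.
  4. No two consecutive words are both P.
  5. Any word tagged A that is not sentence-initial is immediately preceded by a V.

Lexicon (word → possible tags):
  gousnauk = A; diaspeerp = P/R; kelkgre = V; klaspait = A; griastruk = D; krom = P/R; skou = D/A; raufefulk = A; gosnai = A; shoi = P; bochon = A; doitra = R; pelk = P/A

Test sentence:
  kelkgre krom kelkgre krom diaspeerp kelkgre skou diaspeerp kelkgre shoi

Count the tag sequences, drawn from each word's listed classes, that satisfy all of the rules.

Candidates per position — 1:kelkgre {V}; 2:krom {P,R}; 3:kelkgre {V}; 4:krom {P,R}; 5:diaspeerp {P,R}; 6:kelkgre {V}; 7:skou {D,A}; 8:diaspeerp {P,R}; 9:kelkgre {V}; 10:shoi {P}.
There are 32 candidate sequences in total.
Checking each against the rules leaves 12 sequences.
Count = 12.

12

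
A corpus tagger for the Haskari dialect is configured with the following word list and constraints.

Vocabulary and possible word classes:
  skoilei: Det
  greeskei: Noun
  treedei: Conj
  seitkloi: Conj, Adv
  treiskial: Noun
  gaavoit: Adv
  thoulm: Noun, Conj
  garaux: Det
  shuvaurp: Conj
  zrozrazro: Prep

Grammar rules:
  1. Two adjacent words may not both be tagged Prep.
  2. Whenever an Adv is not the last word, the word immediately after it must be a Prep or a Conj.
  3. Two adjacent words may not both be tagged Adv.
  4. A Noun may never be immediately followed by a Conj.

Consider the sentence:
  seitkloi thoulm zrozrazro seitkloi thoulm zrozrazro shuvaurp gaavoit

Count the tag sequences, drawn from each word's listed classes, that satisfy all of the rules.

9

Candidates per position — 1:seitkloi {Conj,Adv}; 2:thoulm {Noun,Conj}; 3:zrozrazro {Prep}; 4:seitkloi {Conj,Adv}; 5:thoulm {Noun,Conj}; 6:zrozrazro {Prep}; 7:shuvaurp {Conj}; 8:gaavoit {Adv}.
There are 16 candidate sequences in total.
Checking each against the rules leaves 9 sequences.
Count = 9.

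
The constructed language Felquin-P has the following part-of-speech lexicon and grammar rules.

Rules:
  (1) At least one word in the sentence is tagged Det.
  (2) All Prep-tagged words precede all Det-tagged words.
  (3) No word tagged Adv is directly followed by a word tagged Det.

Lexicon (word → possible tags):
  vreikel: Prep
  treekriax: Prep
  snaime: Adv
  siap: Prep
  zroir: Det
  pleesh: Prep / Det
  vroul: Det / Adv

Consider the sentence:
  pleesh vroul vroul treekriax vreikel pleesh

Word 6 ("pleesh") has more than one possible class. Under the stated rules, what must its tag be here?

Det

Candidates per position — 1:pleesh {Prep,Det}; 2:vroul {Det,Adv}; 3:vroul {Det,Adv}; 4:treekriax {Prep}; 5:vreikel {Prep}; 6:pleesh {Prep,Det}.
Word 1 cannot be Det — rule 2 would then fail for every completion. It is Prep.
Word 2 cannot be Det — rule 2 would then fail for every completion. It is Adv.
Word 3 cannot be Det — rule 2 would then fail for every completion. It is Adv.
Word 6 cannot be Prep — rule 1 would then fail for every completion. It is Det.
That leaves exactly one tagging: Prep Adv Adv Prep Prep Det.
Checking: rule 1 holds; rule 2 holds; rule 3 holds.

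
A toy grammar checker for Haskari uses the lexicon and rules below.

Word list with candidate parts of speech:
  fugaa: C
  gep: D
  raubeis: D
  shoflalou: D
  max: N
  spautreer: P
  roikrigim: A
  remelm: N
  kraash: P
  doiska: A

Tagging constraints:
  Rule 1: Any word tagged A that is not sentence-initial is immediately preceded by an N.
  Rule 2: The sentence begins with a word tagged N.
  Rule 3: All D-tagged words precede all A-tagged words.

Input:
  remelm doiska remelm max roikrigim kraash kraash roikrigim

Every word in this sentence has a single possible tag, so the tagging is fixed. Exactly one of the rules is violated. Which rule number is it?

Fixed tagging: N A N N A P P A.
Applying the rules: R1 fails, R2 ok, R3 ok.
Only rule 1 fails.

1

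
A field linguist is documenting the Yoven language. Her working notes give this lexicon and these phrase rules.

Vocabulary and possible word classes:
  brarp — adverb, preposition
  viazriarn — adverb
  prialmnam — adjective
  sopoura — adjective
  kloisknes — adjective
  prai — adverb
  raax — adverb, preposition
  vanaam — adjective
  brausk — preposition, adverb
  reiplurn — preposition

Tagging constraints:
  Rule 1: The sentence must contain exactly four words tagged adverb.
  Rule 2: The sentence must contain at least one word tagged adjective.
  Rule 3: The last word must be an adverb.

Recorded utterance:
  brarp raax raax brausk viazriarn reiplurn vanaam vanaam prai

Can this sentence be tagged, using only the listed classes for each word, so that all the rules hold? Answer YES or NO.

Candidates per position — 1:brarp {adverb,preposition}; 2:raax {adverb,preposition}; 3:raax {adverb,preposition}; 4:brausk {preposition,adverb}; 5:viazriarn {adverb}; 6:reiplurn {preposition}; 7:vanaam {adjective}; 8:vanaam {adjective}; 9:prai {adverb}.
One satisfying assignment: preposition adverb adverb preposition adverb preposition adjective adjective adverb.
Verifying each rule — rule 1 holds; rule 2 holds; rule 3 holds.

YES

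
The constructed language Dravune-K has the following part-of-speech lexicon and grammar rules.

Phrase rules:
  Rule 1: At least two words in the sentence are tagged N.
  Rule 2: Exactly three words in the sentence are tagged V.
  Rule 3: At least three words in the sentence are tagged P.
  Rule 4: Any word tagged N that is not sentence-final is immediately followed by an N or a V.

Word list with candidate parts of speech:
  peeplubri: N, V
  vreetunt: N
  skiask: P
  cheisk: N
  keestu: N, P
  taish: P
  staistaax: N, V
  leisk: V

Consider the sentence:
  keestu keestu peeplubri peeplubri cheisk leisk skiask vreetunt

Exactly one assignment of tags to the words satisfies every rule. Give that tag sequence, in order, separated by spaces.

Candidates per position — 1:keestu {N,P}; 2:keestu {N,P}; 3:peeplubri {N,V}; 4:peeplubri {N,V}; 5:cheisk {N}; 6:leisk {V}; 7:skiask {P}; 8:vreetunt {N}.
Position 1: N is ruled out by rule 3; that leaves P.
Position 2: N is ruled out by rule 3; that leaves P.
Position 3: N is ruled out by rule 2; that leaves V.
Position 4: N is ruled out by rule 2; that leaves V.
So the tagging must be: P P V V N V P N.
Verifying each rule — rule 1 ok; rule 2 ok; rule 3 ok; rule 4 ok.

P P V V N V P N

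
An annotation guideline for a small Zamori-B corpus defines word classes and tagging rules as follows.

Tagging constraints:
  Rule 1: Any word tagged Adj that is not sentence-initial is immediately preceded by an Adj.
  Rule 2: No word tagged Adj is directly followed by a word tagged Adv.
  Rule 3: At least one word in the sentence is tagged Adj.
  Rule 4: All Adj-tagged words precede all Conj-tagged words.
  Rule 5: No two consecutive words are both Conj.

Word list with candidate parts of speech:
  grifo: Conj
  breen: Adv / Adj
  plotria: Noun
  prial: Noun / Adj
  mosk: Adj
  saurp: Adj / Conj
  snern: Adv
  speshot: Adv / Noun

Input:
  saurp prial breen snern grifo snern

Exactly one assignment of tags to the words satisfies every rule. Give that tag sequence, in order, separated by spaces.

Adj Noun Adv Adv Conj Adv

Candidates per position — 1:saurp {Adj,Conj}; 2:prial {Noun,Adj}; 3:breen {Adv,Adj}; 4:snern {Adv}; 5:grifo {Conj}; 6:snern {Adv}.
If word 2 were Adj, no tagging could satisfy rule 2; so word 2 is Noun.
If word 3 were Adj, no tagging could satisfy rule 1; so word 3 is Adv.
If word 1 were Conj, no tagging could satisfy rule 3; so word 1 is Adj.
The only consistent sequence is: Adj Noun Adv Adv Conj Adv.
Rule-by-rule: rule 1 ok; rule 2 ok; rule 3 ok; rule 4 ok; rule 5 ok.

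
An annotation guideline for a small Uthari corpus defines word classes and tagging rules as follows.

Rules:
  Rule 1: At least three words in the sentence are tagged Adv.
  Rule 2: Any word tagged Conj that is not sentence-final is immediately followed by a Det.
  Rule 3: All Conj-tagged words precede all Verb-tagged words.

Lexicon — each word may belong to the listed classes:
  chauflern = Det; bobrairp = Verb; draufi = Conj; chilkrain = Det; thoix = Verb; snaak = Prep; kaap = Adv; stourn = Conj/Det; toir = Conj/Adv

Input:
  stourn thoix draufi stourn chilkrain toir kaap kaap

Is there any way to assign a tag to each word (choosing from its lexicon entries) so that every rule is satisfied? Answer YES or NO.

NO

Candidates per position — 1:stourn {Conj,Det}; 2:thoix {Verb}; 3:draufi {Conj}; 4:stourn {Conj,Det}; 5:chilkrain {Det}; 6:toir {Conj,Adv}; 7:kaap {Adv}; 8:kaap {Adv}.
Rule 3 cannot be satisfied by any choice of tags from the lexicon.
So there is no consistent tagging.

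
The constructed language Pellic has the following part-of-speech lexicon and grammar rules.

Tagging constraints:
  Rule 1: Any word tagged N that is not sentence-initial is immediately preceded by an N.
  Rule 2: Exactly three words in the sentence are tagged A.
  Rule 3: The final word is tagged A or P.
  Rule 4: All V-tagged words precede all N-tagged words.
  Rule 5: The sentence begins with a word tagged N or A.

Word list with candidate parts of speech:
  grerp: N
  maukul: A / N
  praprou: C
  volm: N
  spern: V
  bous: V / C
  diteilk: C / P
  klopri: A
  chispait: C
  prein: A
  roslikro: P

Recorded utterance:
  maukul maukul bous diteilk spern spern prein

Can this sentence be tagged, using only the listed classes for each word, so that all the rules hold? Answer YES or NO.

Candidates per position — 1:maukul {A,N}; 2:maukul {A,N}; 3:bous {V,C}; 4:diteilk {C,P}; 5:spern {V}; 6:spern {V}; 7:prein {A}.
One satisfying assignment: A A C P V V A.
Verifying each rule — rule 1 ✓; rule 2 ✓; rule 3 ✓; rule 4 ✓; rule 5 ✓.

YES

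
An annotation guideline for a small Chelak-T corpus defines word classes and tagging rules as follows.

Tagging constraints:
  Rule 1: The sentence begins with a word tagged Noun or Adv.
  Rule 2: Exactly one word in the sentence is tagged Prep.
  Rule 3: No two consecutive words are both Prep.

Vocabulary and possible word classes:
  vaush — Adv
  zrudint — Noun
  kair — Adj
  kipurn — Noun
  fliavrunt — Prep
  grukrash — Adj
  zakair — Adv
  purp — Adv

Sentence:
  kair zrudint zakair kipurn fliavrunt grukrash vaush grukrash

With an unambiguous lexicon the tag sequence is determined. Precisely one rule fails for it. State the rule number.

Fixed tagging: Adj Noun Adv Noun Prep Adj Adv Adj.
Rule check: R1 ✗, R2 ✓, R3 ✓.
Only rule 1 fails.

1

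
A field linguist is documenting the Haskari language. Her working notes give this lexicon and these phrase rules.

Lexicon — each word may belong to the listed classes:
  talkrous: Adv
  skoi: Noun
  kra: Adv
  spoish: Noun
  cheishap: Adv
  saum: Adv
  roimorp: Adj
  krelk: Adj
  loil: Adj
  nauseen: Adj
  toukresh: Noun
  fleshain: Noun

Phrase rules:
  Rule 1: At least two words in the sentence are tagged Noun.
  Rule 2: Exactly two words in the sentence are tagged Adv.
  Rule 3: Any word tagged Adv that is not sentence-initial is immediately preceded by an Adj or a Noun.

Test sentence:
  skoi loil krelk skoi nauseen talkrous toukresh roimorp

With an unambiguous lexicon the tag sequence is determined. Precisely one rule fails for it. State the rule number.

2

Fixed tagging: Noun Adj Adj Noun Adj Adv Noun Adj.
Rule check: R1 ✓, R2 ✗, R3 ✓.
Only rule 2 fails.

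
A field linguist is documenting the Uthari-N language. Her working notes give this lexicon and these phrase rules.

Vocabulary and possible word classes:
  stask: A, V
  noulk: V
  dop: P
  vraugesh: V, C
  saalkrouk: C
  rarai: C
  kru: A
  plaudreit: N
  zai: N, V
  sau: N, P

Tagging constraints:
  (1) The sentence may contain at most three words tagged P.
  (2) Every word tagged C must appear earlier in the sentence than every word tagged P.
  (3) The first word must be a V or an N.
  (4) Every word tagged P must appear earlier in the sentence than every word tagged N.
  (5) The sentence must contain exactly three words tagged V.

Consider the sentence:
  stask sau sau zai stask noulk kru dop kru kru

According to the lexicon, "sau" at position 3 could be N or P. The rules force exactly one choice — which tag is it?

Candidates per position — 1:stask {A,V}; 2:sau {N,P}; 3:sau {N,P}; 4:zai {N,V}; 5:stask {A,V}; 6:noulk {V}; 7:kru {A}; 8:dop {P}; 9:kru {A}; 10:kru {A}.
Position 1: tagging it A would leave rule 3 unsatisfiable, so it must be V.
Position 2: tagging it N would leave rule 4 unsatisfiable, so it must be P.
Position 3: tagging it N would leave rule 4 unsatisfiable, so it must be P.
Position 4: tagging it N would leave rule 4 unsatisfiable, so it must be V.
Position 5: tagging it V would leave rule 5 unsatisfiable, so it must be A.
So the tagging must be: V P P V A V A P A A.
Checking: rule 1 holds; rule 2 holds; rule 3 holds; rule 4 holds; rule 5 holds.

P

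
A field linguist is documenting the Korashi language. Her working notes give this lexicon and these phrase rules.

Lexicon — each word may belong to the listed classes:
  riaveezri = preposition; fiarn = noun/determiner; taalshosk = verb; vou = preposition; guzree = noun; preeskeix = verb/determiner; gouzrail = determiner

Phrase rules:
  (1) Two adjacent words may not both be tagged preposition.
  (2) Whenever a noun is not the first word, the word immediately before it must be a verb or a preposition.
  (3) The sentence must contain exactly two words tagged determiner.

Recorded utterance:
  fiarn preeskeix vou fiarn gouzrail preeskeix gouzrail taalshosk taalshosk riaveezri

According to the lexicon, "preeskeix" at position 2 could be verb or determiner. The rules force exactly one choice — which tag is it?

verb

Candidates per position — 1:fiarn {noun,determiner}; 2:preeskeix {verb,determiner}; 3:vou {preposition}; 4:fiarn {noun,determiner}; 5:gouzrail {determiner}; 6:preeskeix {verb,determiner}; 7:gouzrail {determiner}; 8:taalshosk {verb}; 9:taalshosk {verb}; 10:riaveezri {preposition}.
If word 1 were determiner, no tagging could satisfy rule 3; so word 1 is noun.
If word 2 were determiner, no tagging could satisfy rule 3; so word 2 is verb.
If word 4 were determiner, no tagging could satisfy rule 3; so word 4 is noun.
If word 6 were determiner, no tagging could satisfy rule 3; so word 6 is verb.
So the tagging must be: noun verb preposition noun determiner verb determiner verb verb preposition.
Rule-by-rule: rule 1 satisfied; rule 2 satisfied; rule 3 satisfied.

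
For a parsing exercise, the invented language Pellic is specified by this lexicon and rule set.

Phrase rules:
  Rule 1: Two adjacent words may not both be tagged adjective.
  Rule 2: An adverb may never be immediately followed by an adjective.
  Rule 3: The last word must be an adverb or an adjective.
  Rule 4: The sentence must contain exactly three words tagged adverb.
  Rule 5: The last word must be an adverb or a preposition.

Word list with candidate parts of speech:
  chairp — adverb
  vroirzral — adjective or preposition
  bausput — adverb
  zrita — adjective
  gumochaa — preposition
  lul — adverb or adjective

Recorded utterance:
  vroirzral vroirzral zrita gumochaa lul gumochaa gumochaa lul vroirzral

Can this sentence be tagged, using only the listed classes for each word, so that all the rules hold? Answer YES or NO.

Candidates per position — 1:vroirzral {adjective,preposition}; 2:vroirzral {adjective,preposition}; 3:zrita {adjective}; 4:gumochaa {preposition}; 5:lul {adverb,adjective}; 6:gumochaa {preposition}; 7:gumochaa {preposition}; 8:lul {adverb,adjective}; 9:vroirzral {adjective,preposition}.
Rule 4 cannot be satisfied by any choice of tags from the lexicon.
So there is no consistent tagging.

NO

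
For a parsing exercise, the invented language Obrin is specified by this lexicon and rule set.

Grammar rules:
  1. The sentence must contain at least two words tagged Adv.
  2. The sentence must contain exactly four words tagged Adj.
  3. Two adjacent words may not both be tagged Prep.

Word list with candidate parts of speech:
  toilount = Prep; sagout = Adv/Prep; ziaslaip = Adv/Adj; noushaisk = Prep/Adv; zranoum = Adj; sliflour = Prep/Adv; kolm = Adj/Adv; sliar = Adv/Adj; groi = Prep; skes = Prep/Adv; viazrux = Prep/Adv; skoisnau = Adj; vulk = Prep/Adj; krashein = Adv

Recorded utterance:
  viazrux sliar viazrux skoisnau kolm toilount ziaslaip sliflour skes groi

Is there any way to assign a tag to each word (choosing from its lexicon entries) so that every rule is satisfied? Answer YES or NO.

Candidates per position — 1:viazrux {Prep,Adv}; 2:sliar {Adv,Adj}; 3:viazrux {Prep,Adv}; 4:skoisnau {Adj}; 5:kolm {Adj,Adv}; 6:toilount {Prep}; 7:ziaslaip {Adv,Adj}; 8:sliflour {Prep,Adv}; 9:skes {Prep,Adv}; 10:groi {Prep}.
One satisfying assignment: Prep Adj Adv Adj Adj Prep Adj Prep Adv Prep.
Check: rule 1 satisfied; rule 2 satisfied; rule 3 satisfied.

YES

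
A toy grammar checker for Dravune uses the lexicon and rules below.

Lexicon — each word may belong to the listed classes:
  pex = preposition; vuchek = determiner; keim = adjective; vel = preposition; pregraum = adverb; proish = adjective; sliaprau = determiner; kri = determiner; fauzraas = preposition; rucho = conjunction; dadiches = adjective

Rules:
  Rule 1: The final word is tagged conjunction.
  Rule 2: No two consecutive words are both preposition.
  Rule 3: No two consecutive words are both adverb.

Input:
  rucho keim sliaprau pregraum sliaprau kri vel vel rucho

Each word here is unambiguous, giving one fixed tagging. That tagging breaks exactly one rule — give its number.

Fixed tagging: conjunction adjective determiner adverb determiner determiner preposition preposition conjunction.
Checking each rule: R1 holds, R2 violated, R3 holds.
Only rule 2 fails.

2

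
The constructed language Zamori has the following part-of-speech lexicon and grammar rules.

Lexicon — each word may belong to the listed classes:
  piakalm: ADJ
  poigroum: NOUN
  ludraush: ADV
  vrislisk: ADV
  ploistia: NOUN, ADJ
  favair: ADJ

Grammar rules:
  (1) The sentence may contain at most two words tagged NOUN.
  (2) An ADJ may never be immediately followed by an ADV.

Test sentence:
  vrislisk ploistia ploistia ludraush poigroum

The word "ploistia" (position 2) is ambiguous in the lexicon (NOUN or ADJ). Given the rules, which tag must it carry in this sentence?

Candidates per position — 1:vrislisk {ADV}; 2:ploistia {NOUN,ADJ}; 3:ploistia {NOUN,ADJ}; 4:ludraush {ADV}; 5:poigroum {NOUN}.
Position 3: tagging it ADJ would leave rule 2 unsatisfiable, so it must be NOUN.
Position 2: tagging it NOUN would leave rule 1 unsatisfiable, so it must be ADJ.
The unique satisfying tagging is: ADV ADJ NOUN ADV NOUN.
Verifying each rule — rule 1 holds; rule 2 holds.

ADJ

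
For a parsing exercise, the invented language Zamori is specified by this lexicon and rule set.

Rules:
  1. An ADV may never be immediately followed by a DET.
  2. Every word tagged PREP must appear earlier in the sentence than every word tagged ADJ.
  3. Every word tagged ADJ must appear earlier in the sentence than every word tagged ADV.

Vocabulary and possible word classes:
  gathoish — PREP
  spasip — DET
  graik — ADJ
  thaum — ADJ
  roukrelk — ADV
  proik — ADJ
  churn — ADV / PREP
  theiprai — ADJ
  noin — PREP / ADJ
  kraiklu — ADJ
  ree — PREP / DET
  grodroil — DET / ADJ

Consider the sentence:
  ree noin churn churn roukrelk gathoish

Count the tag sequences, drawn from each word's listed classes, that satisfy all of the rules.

Candidates per position — 1:ree {PREP,DET}; 2:noin {PREP,ADJ}; 3:churn {ADV,PREP}; 4:churn {ADV,PREP}; 5:roukrelk {ADV}; 6:gathoish {PREP}.
There are 16 candidate sequences in total.
Checking each against the rules leaves 8 sequences.
Count = 8.

8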